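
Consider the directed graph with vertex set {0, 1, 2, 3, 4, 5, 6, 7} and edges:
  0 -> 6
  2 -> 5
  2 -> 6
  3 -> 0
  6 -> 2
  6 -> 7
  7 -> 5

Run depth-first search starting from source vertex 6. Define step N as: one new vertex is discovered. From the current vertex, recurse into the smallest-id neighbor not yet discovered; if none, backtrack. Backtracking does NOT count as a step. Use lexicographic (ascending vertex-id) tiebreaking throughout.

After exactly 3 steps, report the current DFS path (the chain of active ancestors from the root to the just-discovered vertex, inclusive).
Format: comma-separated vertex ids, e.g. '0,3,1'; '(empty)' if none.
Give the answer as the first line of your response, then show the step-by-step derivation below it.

6,2,5

step 1: discover 6; path=6; order=6
step 2: discover 2; path=6>2; order=6,2
step 3: discover 5; path=6>2>5; order=6,2,5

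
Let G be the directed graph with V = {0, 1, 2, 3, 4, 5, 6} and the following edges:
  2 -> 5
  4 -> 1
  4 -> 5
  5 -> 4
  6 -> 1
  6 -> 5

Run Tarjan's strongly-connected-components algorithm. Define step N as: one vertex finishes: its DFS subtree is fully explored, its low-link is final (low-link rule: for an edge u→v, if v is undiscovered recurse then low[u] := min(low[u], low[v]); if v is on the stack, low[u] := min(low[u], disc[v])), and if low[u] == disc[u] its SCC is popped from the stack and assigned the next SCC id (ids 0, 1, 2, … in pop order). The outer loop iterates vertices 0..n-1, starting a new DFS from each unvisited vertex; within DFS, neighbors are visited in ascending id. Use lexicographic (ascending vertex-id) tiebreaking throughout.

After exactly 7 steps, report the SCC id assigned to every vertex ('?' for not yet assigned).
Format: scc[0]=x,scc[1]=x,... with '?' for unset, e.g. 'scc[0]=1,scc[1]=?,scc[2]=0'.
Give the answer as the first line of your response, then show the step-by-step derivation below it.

scc[0]=0,scc[1]=1,scc[2]=3,scc[3]=4,scc[4]=2,scc[5]=2,scc[6]=5

step 1: low=(low[0]=0,low[1]=?,low[2]=?,low[3]=?,low[4]=?,low[5]=?,low[6]=?); scc=(scc[0]=0,scc[1]=?,scc[2]=?,scc[3]=?,scc[4]=?,scc[5]=?,scc[6]=?)
step 2: low=(low[0]=0,low[1]=1,low[2]=?,low[3]=?,low[4]=?,low[5]=?,low[6]=?); scc=(scc[0]=0,scc[1]=1,scc[2]=?,scc[3]=?,scc[4]=?,scc[5]=?,scc[6]=?)
step 3: low=(low[0]=0,low[1]=1,low[2]=2,low[3]=?,low[4]=3,low[5]=3,low[6]=?); scc=(scc[0]=0,scc[1]=1,scc[2]=?,scc[3]=?,scc[4]=?,scc[5]=?,scc[6]=?)
step 4: low=(low[0]=0,low[1]=1,low[2]=2,low[3]=?,low[4]=3,low[5]=3,low[6]=?); scc=(scc[0]=0,scc[1]=1,scc[2]=?,scc[3]=?,scc[4]=2,scc[5]=2,scc[6]=?)
step 5: low=(low[0]=0,low[1]=1,low[2]=2,low[3]=?,low[4]=3,low[5]=3,low[6]=?); scc=(scc[0]=0,scc[1]=1,scc[2]=3,scc[3]=?,scc[4]=2,scc[5]=2,scc[6]=?)
step 6: low=(low[0]=0,low[1]=1,low[2]=2,low[3]=5,low[4]=3,low[5]=3,low[6]=?); scc=(scc[0]=0,scc[1]=1,scc[2]=3,scc[3]=4,scc[4]=2,scc[5]=2,scc[6]=?)
step 7: low=(low[0]=0,low[1]=1,low[2]=2,low[3]=5,low[4]=3,low[5]=3,low[6]=6); scc=(scc[0]=0,scc[1]=1,scc[2]=3,scc[3]=4,scc[4]=2,scc[5]=2,scc[6]=5)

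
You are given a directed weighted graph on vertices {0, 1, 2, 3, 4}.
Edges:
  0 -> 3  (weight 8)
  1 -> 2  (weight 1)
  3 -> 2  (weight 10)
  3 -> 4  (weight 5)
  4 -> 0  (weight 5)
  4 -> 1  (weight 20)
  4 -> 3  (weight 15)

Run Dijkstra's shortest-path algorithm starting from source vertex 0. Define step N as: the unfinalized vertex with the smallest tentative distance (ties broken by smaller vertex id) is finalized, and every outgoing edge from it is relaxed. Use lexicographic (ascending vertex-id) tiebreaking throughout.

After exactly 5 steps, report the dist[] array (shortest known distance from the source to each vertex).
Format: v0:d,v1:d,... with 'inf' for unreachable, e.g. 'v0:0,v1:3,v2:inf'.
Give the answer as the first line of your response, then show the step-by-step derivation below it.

v0:0,v1:33,v2:18,v3:8,v4:13

step 1: dist = v0:0,v1:inf,v2:inf,v3:8,v4:inf
step 2: dist = v0:0,v1:inf,v2:18,v3:8,v4:13
step 3: dist = v0:0,v1:33,v2:18,v3:8,v4:13
step 4: dist = v0:0,v1:33,v2:18,v3:8,v4:13
step 5: dist = v0:0,v1:33,v2:18,v3:8,v4:13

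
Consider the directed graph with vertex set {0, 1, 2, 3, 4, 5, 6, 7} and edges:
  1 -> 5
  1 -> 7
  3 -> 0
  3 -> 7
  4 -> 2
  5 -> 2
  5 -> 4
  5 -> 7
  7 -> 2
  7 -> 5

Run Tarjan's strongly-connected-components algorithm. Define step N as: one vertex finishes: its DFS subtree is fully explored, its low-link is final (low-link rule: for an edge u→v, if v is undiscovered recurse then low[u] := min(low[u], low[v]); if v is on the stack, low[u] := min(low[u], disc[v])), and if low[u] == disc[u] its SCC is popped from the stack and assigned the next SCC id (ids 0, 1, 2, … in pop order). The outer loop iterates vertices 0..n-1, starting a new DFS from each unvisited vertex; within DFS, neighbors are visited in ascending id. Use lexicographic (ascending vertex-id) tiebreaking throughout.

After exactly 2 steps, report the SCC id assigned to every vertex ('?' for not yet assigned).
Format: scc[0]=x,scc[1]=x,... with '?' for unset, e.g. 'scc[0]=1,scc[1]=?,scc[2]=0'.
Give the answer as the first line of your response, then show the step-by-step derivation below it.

scc[0]=0,scc[1]=?,scc[2]=1,scc[3]=?,scc[4]=?,scc[5]=?,scc[6]=?,scc[7]=?

step 1: low=(low[0]=0,low[1]=?,low[2]=?,low[3]=?,low[4]=?,low[5]=?,low[6]=?,low[7]=?); scc=(scc[0]=0,scc[1]=?,scc[2]=?,scc[3]=?,scc[4]=?,scc[5]=?,scc[6]=?,scc[7]=?)
step 2: low=(low[0]=0,low[1]=1,low[2]=3,low[3]=?,low[4]=?,low[5]=2,low[6]=?,low[7]=?); scc=(scc[0]=0,scc[1]=?,scc[2]=1,scc[3]=?,scc[4]=?,scc[5]=?,scc[6]=?,scc[7]=?)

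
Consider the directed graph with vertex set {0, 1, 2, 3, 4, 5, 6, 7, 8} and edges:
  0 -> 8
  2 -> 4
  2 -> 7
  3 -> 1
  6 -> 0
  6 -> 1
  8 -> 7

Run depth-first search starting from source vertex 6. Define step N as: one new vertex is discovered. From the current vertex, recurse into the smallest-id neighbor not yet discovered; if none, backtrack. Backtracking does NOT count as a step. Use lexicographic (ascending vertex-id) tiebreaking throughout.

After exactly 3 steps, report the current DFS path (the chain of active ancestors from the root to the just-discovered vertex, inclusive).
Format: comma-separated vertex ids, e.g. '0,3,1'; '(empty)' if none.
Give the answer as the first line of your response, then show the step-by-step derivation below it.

6,0,8

step 1: discover 6; path=6; order=6
step 2: discover 0; path=6>0; order=6,0
step 3: discover 8; path=6>0>8; order=6,0,8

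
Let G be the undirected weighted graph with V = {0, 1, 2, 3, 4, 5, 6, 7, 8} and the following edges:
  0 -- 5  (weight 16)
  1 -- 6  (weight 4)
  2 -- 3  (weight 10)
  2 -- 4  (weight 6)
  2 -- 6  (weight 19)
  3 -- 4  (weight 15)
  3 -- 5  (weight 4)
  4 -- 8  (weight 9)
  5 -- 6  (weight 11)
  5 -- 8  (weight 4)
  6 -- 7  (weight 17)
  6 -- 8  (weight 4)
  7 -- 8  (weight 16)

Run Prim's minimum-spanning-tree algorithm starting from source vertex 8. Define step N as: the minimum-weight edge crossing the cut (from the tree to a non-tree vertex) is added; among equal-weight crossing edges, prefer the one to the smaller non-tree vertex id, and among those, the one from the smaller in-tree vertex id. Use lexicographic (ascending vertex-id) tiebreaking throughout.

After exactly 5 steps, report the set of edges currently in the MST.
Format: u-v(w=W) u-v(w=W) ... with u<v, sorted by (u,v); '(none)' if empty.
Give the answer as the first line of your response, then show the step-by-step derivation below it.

1-6(w=4) 3-5(w=4) 4-8(w=9) 5-8(w=4) 6-8(w=4)

step 1: add edge 5-8 (w=4); MST = {5-8(w=4)}
step 2: add edge 3-5 (w=4); MST = {3-5(w=4) 5-8(w=4)}
step 3: add edge 6-8 (w=4); MST = {3-5(w=4) 5-8(w=4) 6-8(w=4)}
step 4: add edge 1-6 (w=4); MST = {1-6(w=4) 3-5(w=4) 5-8(w=4) 6-8(w=4)}
step 5: add edge 4-8 (w=9); MST = {1-6(w=4) 3-5(w=4) 4-8(w=9) 5-8(w=4) 6-8(w=4)}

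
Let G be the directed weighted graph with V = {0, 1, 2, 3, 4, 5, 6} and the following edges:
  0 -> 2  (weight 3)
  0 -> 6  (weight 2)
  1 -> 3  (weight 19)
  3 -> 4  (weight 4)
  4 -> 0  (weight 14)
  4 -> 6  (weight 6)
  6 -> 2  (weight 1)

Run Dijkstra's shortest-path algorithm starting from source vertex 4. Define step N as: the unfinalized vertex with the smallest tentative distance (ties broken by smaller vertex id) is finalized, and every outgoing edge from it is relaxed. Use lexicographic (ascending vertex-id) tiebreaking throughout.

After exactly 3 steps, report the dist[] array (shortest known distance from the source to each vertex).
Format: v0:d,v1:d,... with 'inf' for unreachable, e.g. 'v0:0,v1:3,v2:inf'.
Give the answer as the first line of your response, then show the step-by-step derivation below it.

v0:14,v1:inf,v2:7,v3:inf,v4:0,v5:inf,v6:6

step 1: dist = v0:14,v1:inf,v2:inf,v3:inf,v4:0,v5:inf,v6:6
step 2: dist = v0:14,v1:inf,v2:7,v3:inf,v4:0,v5:inf,v6:6
step 3: dist = v0:14,v1:inf,v2:7,v3:inf,v4:0,v5:inf,v6:6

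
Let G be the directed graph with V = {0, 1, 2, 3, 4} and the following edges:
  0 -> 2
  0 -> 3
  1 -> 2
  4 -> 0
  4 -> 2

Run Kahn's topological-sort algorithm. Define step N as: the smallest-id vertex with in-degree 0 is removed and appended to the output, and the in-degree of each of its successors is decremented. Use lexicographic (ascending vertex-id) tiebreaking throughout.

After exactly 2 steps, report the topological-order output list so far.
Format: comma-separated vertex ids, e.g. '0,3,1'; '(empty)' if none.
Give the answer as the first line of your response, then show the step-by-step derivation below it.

1,4

step 1: output 1; order=[1]; indeg=(1,0,2,1,0)
step 2: output 4; order=[1,4]; indeg=(0,0,1,1,0)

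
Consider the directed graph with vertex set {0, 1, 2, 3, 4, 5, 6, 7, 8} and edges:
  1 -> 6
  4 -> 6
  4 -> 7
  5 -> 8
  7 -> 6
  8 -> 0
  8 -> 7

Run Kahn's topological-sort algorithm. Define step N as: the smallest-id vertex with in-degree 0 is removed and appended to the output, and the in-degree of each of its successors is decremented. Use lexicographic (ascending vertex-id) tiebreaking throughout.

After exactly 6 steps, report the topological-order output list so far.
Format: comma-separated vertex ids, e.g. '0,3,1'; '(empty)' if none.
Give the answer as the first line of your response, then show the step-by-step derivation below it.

1,2,3,4,5,8

step 1: output 1; order=[1]; indeg=(1,0,0,0,0,0,2,2,1)
step 2: output 2; order=[1,2]; indeg=(1,0,0,0,0,0,2,2,1)
step 3: output 3; order=[1,2,3]; indeg=(1,0,0,0,0,0,2,2,1)
step 4: output 4; order=[1,2,3,4]; indeg=(1,0,0,0,0,0,1,1,1)
step 5: output 5; order=[1,2,3,4,5]; indeg=(1,0,0,0,0,0,1,1,0)
step 6: output 8; order=[1,2,3,4,5,8]; indeg=(0,0,0,0,0,0,1,0,0)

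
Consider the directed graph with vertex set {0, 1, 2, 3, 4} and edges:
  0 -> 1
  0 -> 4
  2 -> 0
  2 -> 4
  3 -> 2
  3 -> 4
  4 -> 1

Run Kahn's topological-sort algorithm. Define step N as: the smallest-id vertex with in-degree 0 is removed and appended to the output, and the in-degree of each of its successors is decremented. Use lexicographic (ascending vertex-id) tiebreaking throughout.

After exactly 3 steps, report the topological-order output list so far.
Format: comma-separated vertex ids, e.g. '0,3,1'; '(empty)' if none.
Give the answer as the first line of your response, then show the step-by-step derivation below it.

3,2,0

step 1: output 3; order=[3]; indeg=(1,2,0,0,2)
step 2: output 2; order=[3,2]; indeg=(0,2,0,0,1)
step 3: output 0; order=[3,2,0]; indeg=(0,1,0,0,0)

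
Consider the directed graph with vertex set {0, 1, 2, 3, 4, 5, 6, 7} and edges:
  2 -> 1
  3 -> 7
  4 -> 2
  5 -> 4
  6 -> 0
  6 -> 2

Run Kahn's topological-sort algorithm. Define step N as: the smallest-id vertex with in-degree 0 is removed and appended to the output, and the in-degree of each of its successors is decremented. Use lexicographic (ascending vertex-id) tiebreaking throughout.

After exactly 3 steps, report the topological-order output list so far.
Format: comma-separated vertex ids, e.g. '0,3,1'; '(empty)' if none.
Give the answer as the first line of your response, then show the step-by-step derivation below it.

3,5,4

step 1: output 3; order=[3]; indeg=(1,1,2,0,1,0,0,0)
step 2: output 5; order=[3,5]; indeg=(1,1,2,0,0,0,0,0)
step 3: output 4; order=[3,5,4]; indeg=(1,1,1,0,0,0,0,0)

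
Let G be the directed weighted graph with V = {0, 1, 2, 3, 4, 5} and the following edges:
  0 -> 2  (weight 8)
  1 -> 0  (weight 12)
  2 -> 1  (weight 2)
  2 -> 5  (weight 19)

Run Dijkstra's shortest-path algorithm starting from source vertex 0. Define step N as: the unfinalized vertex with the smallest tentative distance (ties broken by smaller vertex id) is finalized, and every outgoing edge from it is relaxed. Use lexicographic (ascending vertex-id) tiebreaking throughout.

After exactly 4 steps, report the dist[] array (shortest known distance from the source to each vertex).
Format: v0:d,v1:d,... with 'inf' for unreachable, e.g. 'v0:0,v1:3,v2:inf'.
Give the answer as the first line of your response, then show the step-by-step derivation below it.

v0:0,v1:10,v2:8,v3:inf,v4:inf,v5:27

step 1: dist = v0:0,v1:inf,v2:8,v3:inf,v4:inf,v5:inf
step 2: dist = v0:0,v1:10,v2:8,v3:inf,v4:inf,v5:27
step 3: dist = v0:0,v1:10,v2:8,v3:inf,v4:inf,v5:27
step 4: dist = v0:0,v1:10,v2:8,v3:inf,v4:inf,v5:27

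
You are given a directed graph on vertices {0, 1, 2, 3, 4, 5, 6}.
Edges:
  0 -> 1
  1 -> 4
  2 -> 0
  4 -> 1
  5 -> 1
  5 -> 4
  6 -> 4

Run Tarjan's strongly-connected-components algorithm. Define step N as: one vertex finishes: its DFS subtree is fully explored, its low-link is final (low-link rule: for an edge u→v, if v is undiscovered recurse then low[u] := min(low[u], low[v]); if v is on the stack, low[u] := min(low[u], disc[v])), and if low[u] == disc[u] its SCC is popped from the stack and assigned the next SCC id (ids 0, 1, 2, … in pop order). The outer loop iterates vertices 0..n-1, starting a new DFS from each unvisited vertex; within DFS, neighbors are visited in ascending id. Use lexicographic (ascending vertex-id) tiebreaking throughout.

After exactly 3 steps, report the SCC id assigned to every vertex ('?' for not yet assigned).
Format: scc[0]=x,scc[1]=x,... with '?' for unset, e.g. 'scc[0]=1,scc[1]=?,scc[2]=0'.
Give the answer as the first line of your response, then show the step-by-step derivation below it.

scc[0]=1,scc[1]=0,scc[2]=?,scc[3]=?,scc[4]=0,scc[5]=?,scc[6]=?

step 1: low=(low[0]=0,low[1]=1,low[2]=?,low[3]=?,low[4]=1,low[5]=?,low[6]=?); scc=(scc[0]=?,scc[1]=?,scc[2]=?,scc[3]=?,scc[4]=?,scc[5]=?,scc[6]=?)
step 2: low=(low[0]=0,low[1]=1,low[2]=?,low[3]=?,low[4]=1,low[5]=?,low[6]=?); scc=(scc[0]=?,scc[1]=0,scc[2]=?,scc[3]=?,scc[4]=0,scc[5]=?,scc[6]=?)
step 3: low=(low[0]=0,low[1]=1,low[2]=?,low[3]=?,low[4]=1,low[5]=?,low[6]=?); scc=(scc[0]=1,scc[1]=0,scc[2]=?,scc[3]=?,scc[4]=0,scc[5]=?,scc[6]=?)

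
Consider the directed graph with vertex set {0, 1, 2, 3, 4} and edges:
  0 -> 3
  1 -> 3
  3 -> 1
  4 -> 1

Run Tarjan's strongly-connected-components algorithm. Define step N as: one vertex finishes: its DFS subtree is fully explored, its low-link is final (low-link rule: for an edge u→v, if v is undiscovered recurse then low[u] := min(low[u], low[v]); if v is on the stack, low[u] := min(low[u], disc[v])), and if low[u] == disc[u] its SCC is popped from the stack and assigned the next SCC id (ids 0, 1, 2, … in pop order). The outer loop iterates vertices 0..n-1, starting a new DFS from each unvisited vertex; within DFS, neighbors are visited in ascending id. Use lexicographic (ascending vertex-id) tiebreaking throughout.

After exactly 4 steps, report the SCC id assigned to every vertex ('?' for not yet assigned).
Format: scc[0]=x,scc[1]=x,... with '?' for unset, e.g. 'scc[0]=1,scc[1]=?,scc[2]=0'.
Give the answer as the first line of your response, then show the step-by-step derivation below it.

scc[0]=1,scc[1]=0,scc[2]=2,scc[3]=0,scc[4]=?

step 1: low=(low[0]=0,low[1]=1,low[2]=?,low[3]=1,low[4]=?); scc=(scc[0]=?,scc[1]=?,scc[2]=?,scc[3]=?,scc[4]=?)
step 2: low=(low[0]=0,low[1]=1,low[2]=?,low[3]=1,low[4]=?); scc=(scc[0]=?,scc[1]=0,scc[2]=?,scc[3]=0,scc[4]=?)
step 3: low=(low[0]=0,low[1]=1,low[2]=?,low[3]=1,low[4]=?); scc=(scc[0]=1,scc[1]=0,scc[2]=?,scc[3]=0,scc[4]=?)
step 4: low=(low[0]=0,low[1]=1,low[2]=3,low[3]=1,low[4]=?); scc=(scc[0]=1,scc[1]=0,scc[2]=2,scc[3]=0,scc[4]=?)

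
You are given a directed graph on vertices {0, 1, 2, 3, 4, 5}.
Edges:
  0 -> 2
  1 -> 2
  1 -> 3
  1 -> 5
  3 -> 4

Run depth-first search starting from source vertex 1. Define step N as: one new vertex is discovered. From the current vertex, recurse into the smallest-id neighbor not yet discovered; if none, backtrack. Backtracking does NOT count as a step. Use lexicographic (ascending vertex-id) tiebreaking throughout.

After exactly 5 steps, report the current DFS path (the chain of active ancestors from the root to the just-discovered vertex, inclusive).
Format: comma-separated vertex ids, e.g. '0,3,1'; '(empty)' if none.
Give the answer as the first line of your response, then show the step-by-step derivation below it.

1,5

step 1: discover 1; path=1; order=1
step 2: discover 2; path=1>2; order=1,2
step 3: discover 3; path=1>3; order=1,2,3
step 4: discover 4; path=1>3>4; order=1,2,3,4
step 5: discover 5; path=1>5; order=1,2,3,4,5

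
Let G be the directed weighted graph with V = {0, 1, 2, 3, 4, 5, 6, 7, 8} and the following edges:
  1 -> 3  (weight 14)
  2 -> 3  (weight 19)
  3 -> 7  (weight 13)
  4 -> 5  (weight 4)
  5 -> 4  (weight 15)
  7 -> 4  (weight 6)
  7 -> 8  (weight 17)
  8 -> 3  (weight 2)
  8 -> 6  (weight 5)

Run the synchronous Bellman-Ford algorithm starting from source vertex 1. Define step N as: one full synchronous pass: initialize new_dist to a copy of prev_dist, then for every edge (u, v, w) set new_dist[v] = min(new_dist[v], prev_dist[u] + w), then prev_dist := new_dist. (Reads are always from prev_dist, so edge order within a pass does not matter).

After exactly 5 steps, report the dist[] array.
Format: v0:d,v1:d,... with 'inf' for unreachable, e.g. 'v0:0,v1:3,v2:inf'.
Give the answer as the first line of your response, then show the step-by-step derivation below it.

v0:inf,v1:0,v2:inf,v3:14,v4:33,v5:37,v6:49,v7:27,v8:44

step 1: dist = v0:inf,v1:0,v2:inf,v3:14,v4:inf,v5:inf,v6:inf,v7:inf,v8:inf
step 2: dist = v0:inf,v1:0,v2:inf,v3:14,v4:inf,v5:inf,v6:inf,v7:27,v8:inf
step 3: dist = v0:inf,v1:0,v2:inf,v3:14,v4:33,v5:inf,v6:inf,v7:27,v8:44
step 4: dist = v0:inf,v1:0,v2:inf,v3:14,v4:33,v5:37,v6:49,v7:27,v8:44
step 5: dist = v0:inf,v1:0,v2:inf,v3:14,v4:33,v5:37,v6:49,v7:27,v8:44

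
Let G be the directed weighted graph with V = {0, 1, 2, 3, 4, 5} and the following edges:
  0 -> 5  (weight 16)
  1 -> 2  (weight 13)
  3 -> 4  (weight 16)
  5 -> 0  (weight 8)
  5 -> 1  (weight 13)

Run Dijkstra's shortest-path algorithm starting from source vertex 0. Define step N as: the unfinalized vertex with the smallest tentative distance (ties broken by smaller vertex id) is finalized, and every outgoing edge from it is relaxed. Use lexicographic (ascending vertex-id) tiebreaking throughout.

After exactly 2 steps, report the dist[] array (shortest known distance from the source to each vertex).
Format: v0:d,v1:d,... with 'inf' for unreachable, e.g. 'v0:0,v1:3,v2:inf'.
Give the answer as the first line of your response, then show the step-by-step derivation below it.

v0:0,v1:29,v2:inf,v3:inf,v4:inf,v5:16

step 1: dist = v0:0,v1:inf,v2:inf,v3:inf,v4:inf,v5:16
step 2: dist = v0:0,v1:29,v2:inf,v3:inf,v4:inf,v5:16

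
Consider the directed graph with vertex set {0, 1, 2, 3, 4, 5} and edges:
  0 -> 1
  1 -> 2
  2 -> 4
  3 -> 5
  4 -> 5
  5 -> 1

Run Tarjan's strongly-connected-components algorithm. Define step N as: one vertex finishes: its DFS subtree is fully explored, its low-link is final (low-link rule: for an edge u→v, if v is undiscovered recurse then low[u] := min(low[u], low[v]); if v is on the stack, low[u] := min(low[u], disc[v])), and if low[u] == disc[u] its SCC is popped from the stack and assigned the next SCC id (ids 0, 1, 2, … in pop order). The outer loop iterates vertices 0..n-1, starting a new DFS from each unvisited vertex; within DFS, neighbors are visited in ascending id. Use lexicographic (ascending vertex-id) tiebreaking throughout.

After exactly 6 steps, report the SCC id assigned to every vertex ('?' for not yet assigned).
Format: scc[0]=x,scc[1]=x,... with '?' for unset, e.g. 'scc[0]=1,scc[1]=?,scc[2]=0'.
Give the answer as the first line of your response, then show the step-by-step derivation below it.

scc[0]=1,scc[1]=0,scc[2]=0,scc[3]=2,scc[4]=0,scc[5]=0

step 1: low=(low[0]=0,low[1]=1,low[2]=2,low[3]=?,low[4]=3,low[5]=1); scc=(scc[0]=?,scc[1]=?,scc[2]=?,scc[3]=?,scc[4]=?,scc[5]=?)
step 2: low=(low[0]=0,low[1]=1,low[2]=2,low[3]=?,low[4]=1,low[5]=1); scc=(scc[0]=?,scc[1]=?,scc[2]=?,scc[3]=?,scc[4]=?,scc[5]=?)
step 3: low=(low[0]=0,low[1]=1,low[2]=1,low[3]=?,low[4]=1,low[5]=1); scc=(scc[0]=?,scc[1]=?,scc[2]=?,scc[3]=?,scc[4]=?,scc[5]=?)
step 4: low=(low[0]=0,low[1]=1,low[2]=1,low[3]=?,low[4]=1,low[5]=1); scc=(scc[0]=?,scc[1]=0,scc[2]=0,scc[3]=?,scc[4]=0,scc[5]=0)
step 5: low=(low[0]=0,low[1]=1,low[2]=1,low[3]=?,low[4]=1,low[5]=1); scc=(scc[0]=1,scc[1]=0,scc[2]=0,scc[3]=?,scc[4]=0,scc[5]=0)
step 6: low=(low[0]=0,low[1]=1,low[2]=1,low[3]=5,low[4]=1,low[5]=1); scc=(scc[0]=1,scc[1]=0,scc[2]=0,scc[3]=2,scc[4]=0,scc[5]=0)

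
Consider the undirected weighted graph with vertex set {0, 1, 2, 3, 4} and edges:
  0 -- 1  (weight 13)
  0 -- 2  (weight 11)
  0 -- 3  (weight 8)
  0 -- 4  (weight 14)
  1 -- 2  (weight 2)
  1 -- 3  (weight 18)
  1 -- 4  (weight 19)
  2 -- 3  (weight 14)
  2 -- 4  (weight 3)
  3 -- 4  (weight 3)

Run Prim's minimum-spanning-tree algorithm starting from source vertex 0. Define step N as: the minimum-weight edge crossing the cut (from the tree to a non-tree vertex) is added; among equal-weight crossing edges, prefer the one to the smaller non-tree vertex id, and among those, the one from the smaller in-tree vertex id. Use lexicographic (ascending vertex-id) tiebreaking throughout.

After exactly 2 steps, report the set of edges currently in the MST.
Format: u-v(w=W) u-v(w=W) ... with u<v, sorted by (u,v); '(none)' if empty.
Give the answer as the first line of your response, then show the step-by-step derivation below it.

0-3(w=8) 3-4(w=3)

step 1: add edge 0-3 (w=8); MST = {0-3(w=8)}
step 2: add edge 3-4 (w=3); MST = {0-3(w=8) 3-4(w=3)}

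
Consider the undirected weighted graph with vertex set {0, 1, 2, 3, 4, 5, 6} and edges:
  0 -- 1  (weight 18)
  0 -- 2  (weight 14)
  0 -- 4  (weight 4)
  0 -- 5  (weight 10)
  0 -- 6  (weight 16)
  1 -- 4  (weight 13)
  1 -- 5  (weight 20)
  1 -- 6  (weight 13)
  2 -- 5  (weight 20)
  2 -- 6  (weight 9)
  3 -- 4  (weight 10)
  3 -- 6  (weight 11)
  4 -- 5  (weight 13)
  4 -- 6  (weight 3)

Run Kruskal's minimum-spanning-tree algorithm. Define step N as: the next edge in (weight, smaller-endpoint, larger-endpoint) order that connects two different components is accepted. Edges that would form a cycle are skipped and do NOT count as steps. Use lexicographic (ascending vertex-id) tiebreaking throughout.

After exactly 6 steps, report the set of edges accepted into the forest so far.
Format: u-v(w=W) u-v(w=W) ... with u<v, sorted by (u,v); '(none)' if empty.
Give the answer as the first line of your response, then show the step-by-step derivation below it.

0-4(w=4) 0-5(w=10) 1-4(w=13) 2-6(w=9) 3-4(w=10) 4-6(w=3)

step 1: add edge 4-6 (w=3); MST = {4-6(w=3)}
step 2: add edge 0-4 (w=4); MST = {0-4(w=4) 4-6(w=3)}
step 3: add edge 2-6 (w=9); MST = {0-4(w=4) 2-6(w=9) 4-6(w=3)}
step 4: add edge 0-5 (w=10); MST = {0-4(w=4) 0-5(w=10) 2-6(w=9) 4-6(w=3)}
step 5: add edge 3-4 (w=10); MST = {0-4(w=4) 0-5(w=10) 2-6(w=9) 3-4(w=10) 4-6(w=3)}
step 6: add edge 1-4 (w=13); MST = {0-4(w=4) 0-5(w=10) 1-4(w=13) 2-6(w=9) 3-4(w=10) 4-6(w=3)}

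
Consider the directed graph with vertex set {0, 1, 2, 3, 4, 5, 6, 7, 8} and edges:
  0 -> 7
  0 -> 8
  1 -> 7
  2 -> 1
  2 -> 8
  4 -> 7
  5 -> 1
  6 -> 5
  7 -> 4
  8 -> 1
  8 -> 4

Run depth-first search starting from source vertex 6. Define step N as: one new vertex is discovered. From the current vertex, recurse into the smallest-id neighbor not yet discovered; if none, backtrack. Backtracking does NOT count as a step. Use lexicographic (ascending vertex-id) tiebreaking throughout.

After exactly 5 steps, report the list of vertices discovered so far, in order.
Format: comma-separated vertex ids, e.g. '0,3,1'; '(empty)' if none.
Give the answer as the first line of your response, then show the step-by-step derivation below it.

6,5,1,7,4

step 1: discover 6; path=6; order=6
step 2: discover 5; path=6>5; order=6,5
step 3: discover 1; path=6>5>1; order=6,5,1
step 4: discover 7; path=6>5>1>7; order=6,5,1,7
step 5: discover 4; path=6>5>1>7>4; order=6,5,1,7,4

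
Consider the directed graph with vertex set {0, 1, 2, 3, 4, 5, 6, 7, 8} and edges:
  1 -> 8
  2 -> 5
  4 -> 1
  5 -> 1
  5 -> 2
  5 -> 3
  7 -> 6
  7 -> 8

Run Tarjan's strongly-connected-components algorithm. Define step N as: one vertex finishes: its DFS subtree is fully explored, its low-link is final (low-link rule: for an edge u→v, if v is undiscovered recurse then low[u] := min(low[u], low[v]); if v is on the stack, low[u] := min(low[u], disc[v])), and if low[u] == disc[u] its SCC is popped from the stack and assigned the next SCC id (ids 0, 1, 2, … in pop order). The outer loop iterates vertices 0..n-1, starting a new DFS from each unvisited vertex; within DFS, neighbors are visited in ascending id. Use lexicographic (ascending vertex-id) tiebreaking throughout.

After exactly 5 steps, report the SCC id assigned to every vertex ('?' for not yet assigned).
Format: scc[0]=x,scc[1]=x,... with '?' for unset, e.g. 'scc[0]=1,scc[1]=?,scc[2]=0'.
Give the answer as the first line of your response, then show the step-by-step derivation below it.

scc[0]=0,scc[1]=2,scc[2]=?,scc[3]=3,scc[4]=?,scc[5]=?,scc[6]=?,scc[7]=?,scc[8]=1

step 1: low=(low[0]=0,low[1]=?,low[2]=?,low[3]=?,low[4]=?,low[5]=?,low[6]=?,low[7]=?,low[8]=?); scc=(scc[0]=0,scc[1]=?,scc[2]=?,scc[3]=?,scc[4]=?,scc[5]=?,scc[6]=?,scc[7]=?,scc[8]=?)
step 2: low=(low[0]=0,low[1]=1,low[2]=?,low[3]=?,low[4]=?,low[5]=?,low[6]=?,low[7]=?,low[8]=2); scc=(scc[0]=0,scc[1]=?,scc[2]=?,scc[3]=?,scc[4]=?,scc[5]=?,scc[6]=?,scc[7]=?,scc[8]=1)
step 3: low=(low[0]=0,low[1]=1,low[2]=?,low[3]=?,low[4]=?,low[5]=?,low[6]=?,low[7]=?,low[8]=2); scc=(scc[0]=0,scc[1]=2,scc[2]=?,scc[3]=?,scc[4]=?,scc[5]=?,scc[6]=?,scc[7]=?,scc[8]=1)
step 4: low=(low[0]=0,low[1]=1,low[2]=3,low[3]=5,low[4]=?,low[5]=3,low[6]=?,low[7]=?,low[8]=2); scc=(scc[0]=0,scc[1]=2,scc[2]=?,scc[3]=3,scc[4]=?,scc[5]=?,scc[6]=?,scc[7]=?,scc[8]=1)
step 5: low=(low[0]=0,low[1]=1,low[2]=3,low[3]=5,low[4]=?,low[5]=3,low[6]=?,low[7]=?,low[8]=2); scc=(scc[0]=0,scc[1]=2,scc[2]=?,scc[3]=3,scc[4]=?,scc[5]=?,scc[6]=?,scc[7]=?,scc[8]=1)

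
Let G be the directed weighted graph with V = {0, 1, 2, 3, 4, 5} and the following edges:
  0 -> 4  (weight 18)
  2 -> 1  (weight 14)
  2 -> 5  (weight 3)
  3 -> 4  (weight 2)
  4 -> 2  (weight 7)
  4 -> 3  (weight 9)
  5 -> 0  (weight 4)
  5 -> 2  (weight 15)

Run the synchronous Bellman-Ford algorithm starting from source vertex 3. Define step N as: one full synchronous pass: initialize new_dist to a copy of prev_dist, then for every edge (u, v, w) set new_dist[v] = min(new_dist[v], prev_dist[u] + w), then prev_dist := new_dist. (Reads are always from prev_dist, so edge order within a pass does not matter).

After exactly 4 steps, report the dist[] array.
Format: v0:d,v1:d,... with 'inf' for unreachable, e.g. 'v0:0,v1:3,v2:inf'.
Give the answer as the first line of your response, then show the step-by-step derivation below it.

v0:16,v1:23,v2:9,v3:0,v4:2,v5:12

step 1: dist = v0:inf,v1:inf,v2:inf,v3:0,v4:2,v5:inf
step 2: dist = v0:inf,v1:inf,v2:9,v3:0,v4:2,v5:inf
step 3: dist = v0:inf,v1:23,v2:9,v3:0,v4:2,v5:12
step 4: dist = v0:16,v1:23,v2:9,v3:0,v4:2,v5:12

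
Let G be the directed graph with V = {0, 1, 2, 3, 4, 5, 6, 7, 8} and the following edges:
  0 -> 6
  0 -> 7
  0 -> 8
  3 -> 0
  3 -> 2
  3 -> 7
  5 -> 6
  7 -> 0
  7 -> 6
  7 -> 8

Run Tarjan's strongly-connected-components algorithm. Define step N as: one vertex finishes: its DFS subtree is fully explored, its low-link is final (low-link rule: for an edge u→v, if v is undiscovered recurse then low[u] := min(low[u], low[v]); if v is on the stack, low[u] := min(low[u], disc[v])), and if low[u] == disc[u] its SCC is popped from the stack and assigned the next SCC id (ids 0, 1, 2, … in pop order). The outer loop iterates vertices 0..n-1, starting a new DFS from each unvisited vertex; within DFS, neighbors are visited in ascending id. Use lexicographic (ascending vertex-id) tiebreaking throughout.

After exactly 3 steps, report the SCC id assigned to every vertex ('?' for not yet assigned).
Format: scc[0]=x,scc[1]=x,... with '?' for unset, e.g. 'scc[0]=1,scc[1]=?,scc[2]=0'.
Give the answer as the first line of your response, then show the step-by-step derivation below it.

scc[0]=?,scc[1]=?,scc[2]=?,scc[3]=?,scc[4]=?,scc[5]=?,scc[6]=0,scc[7]=?,scc[8]=1

step 1: low=(low[0]=0,low[1]=?,low[2]=?,low[3]=?,low[4]=?,low[5]=?,low[6]=1,low[7]=?,low[8]=?); scc=(scc[0]=?,scc[1]=?,scc[2]=?,scc[3]=?,scc[4]=?,scc[5]=?,scc[6]=0,scc[7]=?,scc[8]=?)
step 2: low=(low[0]=0,low[1]=?,low[2]=?,low[3]=?,low[4]=?,low[5]=?,low[6]=1,low[7]=0,low[8]=3); scc=(scc[0]=?,scc[1]=?,scc[2]=?,scc[3]=?,scc[4]=?,scc[5]=?,scc[6]=0,scc[7]=?,scc[8]=1)
step 3: low=(low[0]=0,low[1]=?,low[2]=?,low[3]=?,low[4]=?,low[5]=?,low[6]=1,low[7]=0,low[8]=3); scc=(scc[0]=?,scc[1]=?,scc[2]=?,scc[3]=?,scc[4]=?,scc[5]=?,scc[6]=0,scc[7]=?,scc[8]=1)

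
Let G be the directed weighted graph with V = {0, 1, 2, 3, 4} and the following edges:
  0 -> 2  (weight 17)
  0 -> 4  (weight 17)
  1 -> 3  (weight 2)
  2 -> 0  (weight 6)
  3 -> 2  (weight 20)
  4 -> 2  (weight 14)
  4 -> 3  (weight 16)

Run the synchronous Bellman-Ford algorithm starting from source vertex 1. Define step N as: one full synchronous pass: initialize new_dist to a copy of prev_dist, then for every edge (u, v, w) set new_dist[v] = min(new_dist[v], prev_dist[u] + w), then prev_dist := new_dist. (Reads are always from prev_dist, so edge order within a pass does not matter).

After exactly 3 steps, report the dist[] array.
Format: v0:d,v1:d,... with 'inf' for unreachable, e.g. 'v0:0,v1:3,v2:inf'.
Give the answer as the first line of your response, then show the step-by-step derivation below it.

v0:28,v1:0,v2:22,v3:2,v4:inf

step 1: dist = v0:inf,v1:0,v2:inf,v3:2,v4:inf
step 2: dist = v0:inf,v1:0,v2:22,v3:2,v4:inf
step 3: dist = v0:28,v1:0,v2:22,v3:2,v4:inf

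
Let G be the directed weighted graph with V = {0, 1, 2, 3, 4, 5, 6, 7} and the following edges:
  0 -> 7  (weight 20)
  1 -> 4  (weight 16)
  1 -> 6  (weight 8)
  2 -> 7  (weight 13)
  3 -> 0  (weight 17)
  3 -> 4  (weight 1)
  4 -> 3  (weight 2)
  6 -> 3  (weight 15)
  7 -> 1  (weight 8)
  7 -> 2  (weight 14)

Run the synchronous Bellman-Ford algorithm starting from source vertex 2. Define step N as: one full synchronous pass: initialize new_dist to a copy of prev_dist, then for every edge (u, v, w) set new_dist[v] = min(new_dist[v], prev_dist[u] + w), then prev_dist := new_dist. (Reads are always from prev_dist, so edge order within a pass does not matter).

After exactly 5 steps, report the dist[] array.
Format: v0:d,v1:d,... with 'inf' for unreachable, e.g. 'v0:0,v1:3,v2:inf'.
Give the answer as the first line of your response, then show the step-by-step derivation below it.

v0:56,v1:21,v2:0,v3:39,v4:37,v5:inf,v6:29,v7:13

step 1: dist = v0:inf,v1:inf,v2:0,v3:inf,v4:inf,v5:inf,v6:inf,v7:13
step 2: dist = v0:inf,v1:21,v2:0,v3:inf,v4:inf,v5:inf,v6:inf,v7:13
step 3: dist = v0:inf,v1:21,v2:0,v3:inf,v4:37,v5:inf,v6:29,v7:13
step 4: dist = v0:inf,v1:21,v2:0,v3:39,v4:37,v5:inf,v6:29,v7:13
step 5: dist = v0:56,v1:21,v2:0,v3:39,v4:37,v5:inf,v6:29,v7:13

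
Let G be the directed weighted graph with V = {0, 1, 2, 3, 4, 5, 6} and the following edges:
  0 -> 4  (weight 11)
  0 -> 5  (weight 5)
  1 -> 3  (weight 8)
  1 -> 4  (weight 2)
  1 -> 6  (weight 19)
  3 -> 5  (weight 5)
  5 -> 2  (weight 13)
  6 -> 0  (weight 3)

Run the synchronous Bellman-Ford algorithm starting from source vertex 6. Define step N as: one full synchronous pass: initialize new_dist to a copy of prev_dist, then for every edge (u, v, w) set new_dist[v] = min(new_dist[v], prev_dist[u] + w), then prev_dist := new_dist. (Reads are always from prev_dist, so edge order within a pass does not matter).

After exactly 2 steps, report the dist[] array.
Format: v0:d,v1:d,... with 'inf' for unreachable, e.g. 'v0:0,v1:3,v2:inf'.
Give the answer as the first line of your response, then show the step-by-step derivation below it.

v0:3,v1:inf,v2:inf,v3:inf,v4:14,v5:8,v6:0

step 1: dist = v0:3,v1:inf,v2:inf,v3:inf,v4:inf,v5:inf,v6:0
step 2: dist = v0:3,v1:inf,v2:inf,v3:inf,v4:14,v5:8,v6:0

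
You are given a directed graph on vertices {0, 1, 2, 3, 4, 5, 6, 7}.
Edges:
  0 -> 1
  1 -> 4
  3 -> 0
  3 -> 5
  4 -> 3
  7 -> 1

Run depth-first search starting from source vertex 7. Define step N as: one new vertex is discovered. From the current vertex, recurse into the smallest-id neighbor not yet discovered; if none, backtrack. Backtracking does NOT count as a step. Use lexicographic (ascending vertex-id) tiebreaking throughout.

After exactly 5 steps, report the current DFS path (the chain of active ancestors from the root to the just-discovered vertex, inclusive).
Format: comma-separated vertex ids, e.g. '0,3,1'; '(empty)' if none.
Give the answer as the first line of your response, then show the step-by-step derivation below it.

7,1,4,3,0

step 1: discover 7; path=7; order=7
step 2: discover 1; path=7>1; order=7,1
step 3: discover 4; path=7>1>4; order=7,1,4
step 4: discover 3; path=7>1>4>3; order=7,1,4,3
step 5: discover 0; path=7>1>4>3>0; order=7,1,4,3,0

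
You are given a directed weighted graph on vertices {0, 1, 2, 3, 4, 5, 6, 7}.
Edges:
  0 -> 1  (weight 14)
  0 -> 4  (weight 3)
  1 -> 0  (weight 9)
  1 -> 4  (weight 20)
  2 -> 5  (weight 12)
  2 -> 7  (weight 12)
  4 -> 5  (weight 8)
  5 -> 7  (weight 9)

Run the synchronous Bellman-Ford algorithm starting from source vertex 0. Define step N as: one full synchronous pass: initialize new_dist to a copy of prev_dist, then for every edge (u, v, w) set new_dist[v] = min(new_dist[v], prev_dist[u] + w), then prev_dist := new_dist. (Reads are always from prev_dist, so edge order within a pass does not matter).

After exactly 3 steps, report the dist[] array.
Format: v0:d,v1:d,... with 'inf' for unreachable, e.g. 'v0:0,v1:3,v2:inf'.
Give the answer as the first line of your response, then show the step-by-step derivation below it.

v0:0,v1:14,v2:inf,v3:inf,v4:3,v5:11,v6:inf,v7:20

step 1: dist = v0:0,v1:14,v2:inf,v3:inf,v4:3,v5:inf,v6:inf,v7:inf
step 2: dist = v0:0,v1:14,v2:inf,v3:inf,v4:3,v5:11,v6:inf,v7:inf
step 3: dist = v0:0,v1:14,v2:inf,v3:inf,v4:3,v5:11,v6:inf,v7:20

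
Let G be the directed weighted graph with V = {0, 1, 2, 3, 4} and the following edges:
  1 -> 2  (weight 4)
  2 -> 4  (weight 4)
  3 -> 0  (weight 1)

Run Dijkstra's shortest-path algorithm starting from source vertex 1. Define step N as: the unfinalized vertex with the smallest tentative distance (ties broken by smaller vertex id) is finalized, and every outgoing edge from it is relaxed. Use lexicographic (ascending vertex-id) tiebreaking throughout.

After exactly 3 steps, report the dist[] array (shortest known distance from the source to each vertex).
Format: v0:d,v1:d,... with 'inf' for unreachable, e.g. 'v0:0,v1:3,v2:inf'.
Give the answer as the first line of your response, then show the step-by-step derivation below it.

v0:inf,v1:0,v2:4,v3:inf,v4:8

step 1: dist = v0:inf,v1:0,v2:4,v3:inf,v4:inf
step 2: dist = v0:inf,v1:0,v2:4,v3:inf,v4:8
step 3: dist = v0:inf,v1:0,v2:4,v3:inf,v4:8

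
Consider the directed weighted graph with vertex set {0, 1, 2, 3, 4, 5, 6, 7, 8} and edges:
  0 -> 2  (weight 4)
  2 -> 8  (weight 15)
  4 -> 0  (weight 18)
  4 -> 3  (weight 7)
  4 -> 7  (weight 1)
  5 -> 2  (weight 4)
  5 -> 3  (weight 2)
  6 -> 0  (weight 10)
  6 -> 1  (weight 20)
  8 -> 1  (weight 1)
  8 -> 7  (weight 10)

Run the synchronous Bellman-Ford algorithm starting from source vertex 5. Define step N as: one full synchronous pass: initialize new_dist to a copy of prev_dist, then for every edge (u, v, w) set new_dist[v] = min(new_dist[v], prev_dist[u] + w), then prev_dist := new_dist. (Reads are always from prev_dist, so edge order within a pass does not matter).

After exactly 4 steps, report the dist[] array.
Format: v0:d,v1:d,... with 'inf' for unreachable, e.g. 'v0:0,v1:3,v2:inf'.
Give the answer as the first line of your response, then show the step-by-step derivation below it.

v0:inf,v1:20,v2:4,v3:2,v4:inf,v5:0,v6:inf,v7:29,v8:19

step 1: dist = v0:inf,v1:inf,v2:4,v3:2,v4:inf,v5:0,v6:inf,v7:inf,v8:inf
step 2: dist = v0:inf,v1:inf,v2:4,v3:2,v4:inf,v5:0,v6:inf,v7:inf,v8:19
step 3: dist = v0:inf,v1:20,v2:4,v3:2,v4:inf,v5:0,v6:inf,v7:29,v8:19
step 4: dist = v0:inf,v1:20,v2:4,v3:2,v4:inf,v5:0,v6:inf,v7:29,v8:19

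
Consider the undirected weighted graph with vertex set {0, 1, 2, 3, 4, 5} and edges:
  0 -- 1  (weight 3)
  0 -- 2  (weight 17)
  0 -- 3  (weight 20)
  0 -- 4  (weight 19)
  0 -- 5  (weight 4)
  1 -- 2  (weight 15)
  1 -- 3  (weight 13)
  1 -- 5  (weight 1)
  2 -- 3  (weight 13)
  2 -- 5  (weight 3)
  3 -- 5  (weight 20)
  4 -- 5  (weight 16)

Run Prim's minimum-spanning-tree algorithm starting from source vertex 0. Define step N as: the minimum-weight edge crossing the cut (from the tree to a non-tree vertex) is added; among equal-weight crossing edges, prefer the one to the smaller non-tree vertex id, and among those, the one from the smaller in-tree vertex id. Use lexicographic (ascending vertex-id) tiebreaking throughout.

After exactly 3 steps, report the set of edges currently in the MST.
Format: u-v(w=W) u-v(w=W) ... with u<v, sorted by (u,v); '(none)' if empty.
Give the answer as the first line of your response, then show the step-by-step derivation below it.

0-1(w=3) 1-5(w=1) 2-5(w=3)

step 1: add edge 0-1 (w=3); MST = {0-1(w=3)}
step 2: add edge 1-5 (w=1); MST = {0-1(w=3) 1-5(w=1)}
step 3: add edge 2-5 (w=3); MST = {0-1(w=3) 1-5(w=1) 2-5(w=3)}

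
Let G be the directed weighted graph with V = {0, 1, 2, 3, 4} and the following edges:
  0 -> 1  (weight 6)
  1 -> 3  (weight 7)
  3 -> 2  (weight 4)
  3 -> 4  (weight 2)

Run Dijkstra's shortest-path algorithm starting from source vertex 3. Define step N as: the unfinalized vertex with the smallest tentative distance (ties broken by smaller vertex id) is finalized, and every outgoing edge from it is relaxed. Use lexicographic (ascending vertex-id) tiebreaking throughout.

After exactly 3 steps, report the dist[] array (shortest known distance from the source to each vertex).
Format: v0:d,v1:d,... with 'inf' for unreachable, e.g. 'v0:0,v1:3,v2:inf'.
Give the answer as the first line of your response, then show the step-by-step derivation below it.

v0:inf,v1:inf,v2:4,v3:0,v4:2

step 1: dist = v0:inf,v1:inf,v2:4,v3:0,v4:2
step 2: dist = v0:inf,v1:inf,v2:4,v3:0,v4:2
step 3: dist = v0:inf,v1:inf,v2:4,v3:0,v4:2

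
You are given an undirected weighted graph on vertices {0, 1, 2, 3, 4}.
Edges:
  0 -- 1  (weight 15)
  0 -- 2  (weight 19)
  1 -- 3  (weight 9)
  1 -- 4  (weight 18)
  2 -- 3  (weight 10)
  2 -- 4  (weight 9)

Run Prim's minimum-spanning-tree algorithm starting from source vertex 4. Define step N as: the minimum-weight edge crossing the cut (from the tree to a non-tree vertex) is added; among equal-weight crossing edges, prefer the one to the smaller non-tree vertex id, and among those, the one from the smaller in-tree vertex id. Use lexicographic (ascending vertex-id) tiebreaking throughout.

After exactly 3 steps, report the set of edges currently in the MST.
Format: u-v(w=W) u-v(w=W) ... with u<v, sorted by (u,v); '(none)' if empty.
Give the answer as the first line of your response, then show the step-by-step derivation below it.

1-3(w=9) 2-3(w=10) 2-4(w=9)

step 1: add edge 2-4 (w=9); MST = {2-4(w=9)}
step 2: add edge 2-3 (w=10); MST = {2-3(w=10) 2-4(w=9)}
step 3: add edge 1-3 (w=9); MST = {1-3(w=9) 2-3(w=10) 2-4(w=9)}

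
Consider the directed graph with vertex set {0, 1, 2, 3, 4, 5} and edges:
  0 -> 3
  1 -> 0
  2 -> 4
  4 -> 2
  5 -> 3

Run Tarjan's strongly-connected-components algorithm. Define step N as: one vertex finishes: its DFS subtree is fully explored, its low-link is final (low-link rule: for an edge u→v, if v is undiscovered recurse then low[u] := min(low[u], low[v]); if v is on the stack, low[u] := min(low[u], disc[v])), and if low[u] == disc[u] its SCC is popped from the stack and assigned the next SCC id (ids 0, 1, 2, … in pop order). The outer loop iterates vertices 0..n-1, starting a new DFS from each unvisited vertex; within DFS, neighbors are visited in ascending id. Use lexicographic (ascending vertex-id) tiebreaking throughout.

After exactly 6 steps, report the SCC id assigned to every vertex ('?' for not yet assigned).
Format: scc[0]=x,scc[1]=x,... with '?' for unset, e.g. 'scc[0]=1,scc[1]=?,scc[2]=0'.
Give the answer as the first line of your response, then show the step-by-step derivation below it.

scc[0]=1,scc[1]=2,scc[2]=3,scc[3]=0,scc[4]=3,scc[5]=4

step 1: low=(low[0]=0,low[1]=?,low[2]=?,low[3]=1,low[4]=?,low[5]=?); scc=(scc[0]=?,scc[1]=?,scc[2]=?,scc[3]=0,scc[4]=?,scc[5]=?)
step 2: low=(low[0]=0,low[1]=?,low[2]=?,low[3]=1,low[4]=?,low[5]=?); scc=(scc[0]=1,scc[1]=?,scc[2]=?,scc[3]=0,scc[4]=?,scc[5]=?)
step 3: low=(low[0]=0,low[1]=2,low[2]=?,low[3]=1,low[4]=?,low[5]=?); scc=(scc[0]=1,scc[1]=2,scc[2]=?,scc[3]=0,scc[4]=?,scc[5]=?)
step 4: low=(low[0]=0,low[1]=2,low[2]=3,low[3]=1,low[4]=3,low[5]=?); scc=(scc[0]=1,scc[1]=2,scc[2]=?,scc[3]=0,scc[4]=?,scc[5]=?)
step 5: low=(low[0]=0,low[1]=2,low[2]=3,low[3]=1,low[4]=3,low[5]=?); scc=(scc[0]=1,scc[1]=2,scc[2]=3,scc[3]=0,scc[4]=3,scc[5]=?)
step 6: low=(low[0]=0,low[1]=2,low[2]=3,low[3]=1,low[4]=3,low[5]=5); scc=(scc[0]=1,scc[1]=2,scc[2]=3,scc[3]=0,scc[4]=3,scc[5]=4)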